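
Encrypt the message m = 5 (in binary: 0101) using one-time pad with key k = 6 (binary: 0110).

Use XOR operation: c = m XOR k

Step 1: Write out the XOR operation bit by bit:
  Message: 0101
  Key:     0110
  XOR:     0011
Step 2: Convert to decimal: 0011 = 3.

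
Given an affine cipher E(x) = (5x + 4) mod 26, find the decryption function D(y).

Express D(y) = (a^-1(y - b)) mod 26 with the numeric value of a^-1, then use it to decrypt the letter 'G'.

Step 1: Find a^-1, the modular inverse of 5 mod 26.
Step 2: We need 5 * a^-1 = 1 (mod 26).
Step 3: 5 * 21 = 105 = 4 * 26 + 1, so a^-1 = 21.
Step 4: D(y) = 21(y - 4) mod 26.
Step 5: Apply to 'G' (y = 6): D(6) = 21 * (6 - 4) mod 26 = 21 * 2 mod 26 = 16 -> 'Q'.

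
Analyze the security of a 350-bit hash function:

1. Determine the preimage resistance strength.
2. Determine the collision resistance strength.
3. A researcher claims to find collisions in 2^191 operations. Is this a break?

Step 1: Preimage resistance requires brute-force of 2^350 operations.
Step 2: Collision resistance (birthday bound) = 2^(350/2) = 2^175.
Step 3: The claimed attack costs 2^191 operations.
Step 4: Since 2^191 >= 2^175, the claimed attack is no faster than the generic birthday attack, so this does not break collision resistance.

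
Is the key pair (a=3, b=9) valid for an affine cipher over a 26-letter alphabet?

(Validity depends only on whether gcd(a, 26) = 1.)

Step 1: Compute gcd(3, 26).
Step 2: gcd(3, 26) = 1.
Since gcd = 1, 3 is coprime with 26, so it is a valid key.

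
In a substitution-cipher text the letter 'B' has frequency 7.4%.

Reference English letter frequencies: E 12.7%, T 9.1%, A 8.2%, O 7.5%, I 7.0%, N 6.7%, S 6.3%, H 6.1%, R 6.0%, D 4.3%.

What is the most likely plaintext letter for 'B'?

Step 1: The observed frequency is 7.4%.
Step 2: Compare with English frequencies:
  E: 12.7% (difference: 5.3%)
  T: 9.1% (difference: 1.7%)
  A: 8.2% (difference: 0.8%)
  O: 7.5% (difference: 0.1%) <-- closest
  I: 7.0% (difference: 0.4%)
  N: 6.7% (difference: 0.7%)
  S: 6.3% (difference: 1.1%)
  H: 6.1% (difference: 1.3%)
  R: 6.0% (difference: 1.4%)
  D: 4.3% (difference: 3.1%)
Step 3: 'B' most likely represents 'O' (frequency 7.5%).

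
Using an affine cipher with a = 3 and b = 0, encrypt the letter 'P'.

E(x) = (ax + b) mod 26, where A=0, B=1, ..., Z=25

Step 1: Convert 'P' to number: x = 15.
Step 2: E(15) = (3 * 15 + 0) mod 26 = 45 mod 26 = 19.
Step 3: Convert 19 back to letter: T.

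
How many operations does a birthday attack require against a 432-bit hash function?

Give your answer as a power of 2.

Step 1: The birthday paradox gives collision probability ~50% after sqrt(2^n) = 2^(n/2) hashes.
Step 2: For 432-bit output: 2^(432/2) = 2^216.
Step 3: Approximately 2^216 hash computations needed.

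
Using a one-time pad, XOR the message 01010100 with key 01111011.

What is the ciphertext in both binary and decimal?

Step 1: Write out the XOR operation bit by bit:
  Message: 01010100
  Key:     01111011
  XOR:     00101111
Step 2: Convert to decimal: 00101111 = 47.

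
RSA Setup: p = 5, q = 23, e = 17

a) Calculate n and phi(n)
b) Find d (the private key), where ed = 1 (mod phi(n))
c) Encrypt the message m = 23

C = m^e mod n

Step 1: n = 5 * 23 = 115.
Step 2: phi(n) = (5-1)(23-1) = 4 * 22 = 88.
Step 3: Find d = 17^(-1) mod 88 = 57.
  Verify: 17 * 57 = 969 = 1 (mod 88).
Step 4: C = 23^17 mod 115 = 23.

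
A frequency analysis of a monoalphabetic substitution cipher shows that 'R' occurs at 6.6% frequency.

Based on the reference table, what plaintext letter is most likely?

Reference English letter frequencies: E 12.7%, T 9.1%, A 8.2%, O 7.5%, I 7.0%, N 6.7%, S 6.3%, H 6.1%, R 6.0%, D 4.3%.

Step 1: The observed frequency is 6.6%.
Step 2: Compare with English frequencies:
  E: 12.7% (difference: 6.1%)
  T: 9.1% (difference: 2.5%)
  A: 8.2% (difference: 1.6%)
  O: 7.5% (difference: 0.9%)
  I: 7.0% (difference: 0.4%)
  N: 6.7% (difference: 0.1%) <-- closest
  S: 6.3% (difference: 0.3%)
  H: 6.1% (difference: 0.5%)
  R: 6.0% (difference: 0.6%)
  D: 4.3% (difference: 2.3%)
Step 3: 'R' most likely represents 'N' (frequency 6.7%).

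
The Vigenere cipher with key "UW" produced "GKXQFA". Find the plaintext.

Step 1: Extend key: UWUWUW
Step 2: Decrypt each letter (c - k) mod 26:
  G(6) - U(20) = (6-20) mod 26 = 12 = M
  K(10) - W(22) = (10-22) mod 26 = 14 = O
  X(23) - U(20) = (23-20) mod 26 = 3 = D
  Q(16) - W(22) = (16-22) mod 26 = 20 = U
  F(5) - U(20) = (5-20) mod 26 = 11 = L
  A(0) - W(22) = (0-22) mod 26 = 4 = E
Plaintext: MODULE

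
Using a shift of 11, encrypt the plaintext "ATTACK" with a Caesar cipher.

Step 1: For each letter, shift forward by 11 positions (mod 26).
  A (position 0) -> position (0+11) mod 26 = 11 -> L
  T (position 19) -> position (19+11) mod 26 = 4 -> E
  T (position 19) -> position (19+11) mod 26 = 4 -> E
  A (position 0) -> position (0+11) mod 26 = 11 -> L
  C (position 2) -> position (2+11) mod 26 = 13 -> N
  K (position 10) -> position (10+11) mod 26 = 21 -> V
Result: LEELNV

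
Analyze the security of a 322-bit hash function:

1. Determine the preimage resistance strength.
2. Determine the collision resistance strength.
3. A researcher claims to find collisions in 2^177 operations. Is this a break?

Step 1: Preimage resistance requires brute-force of 2^322 operations.
Step 2: Collision resistance (birthday bound) = 2^(322/2) = 2^161.
Step 3: The claimed attack costs 2^177 operations.
Step 4: Since 2^177 >= 2^161, the claimed attack is no faster than the generic birthday attack, so this does not break collision resistance.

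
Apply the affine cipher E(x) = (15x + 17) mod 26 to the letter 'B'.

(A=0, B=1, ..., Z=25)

Step 1: Convert 'B' to number: x = 1.
Step 2: E(1) = (15 * 1 + 17) mod 26 = 32 mod 26 = 6.
Step 3: Convert 6 back to letter: G.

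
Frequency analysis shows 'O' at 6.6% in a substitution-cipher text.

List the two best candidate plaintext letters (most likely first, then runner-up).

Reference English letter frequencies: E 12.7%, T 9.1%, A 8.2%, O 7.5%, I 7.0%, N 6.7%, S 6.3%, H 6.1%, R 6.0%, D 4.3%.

Step 1: Observed frequency of 'O' is 6.6%.
Step 2: Compute distances to each reference frequency and sort:
  N (6.7%): difference = 0.1% <-- BEST
  S (6.3%): difference = 0.3% <-- RUNNER-UP
  I (7.0%): difference = 0.4%
  H (6.1%): difference = 0.5%
  R (6.0%): difference = 0.6%
Step 3: Most likely is 'N' (6.7%, diff 0.1%); second most likely is 'S' (6.3%, diff 0.3%).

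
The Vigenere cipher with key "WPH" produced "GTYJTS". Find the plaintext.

Step 1: Extend key: WPHWPH
Step 2: Decrypt each letter (c - k) mod 26:
  G(6) - W(22) = (6-22) mod 26 = 10 = K
  T(19) - P(15) = (19-15) mod 26 = 4 = E
  Y(24) - H(7) = (24-7) mod 26 = 17 = R
  J(9) - W(22) = (9-22) mod 26 = 13 = N
  T(19) - P(15) = (19-15) mod 26 = 4 = E
  S(18) - H(7) = (18-7) mod 26 = 11 = L
Plaintext: KERNEL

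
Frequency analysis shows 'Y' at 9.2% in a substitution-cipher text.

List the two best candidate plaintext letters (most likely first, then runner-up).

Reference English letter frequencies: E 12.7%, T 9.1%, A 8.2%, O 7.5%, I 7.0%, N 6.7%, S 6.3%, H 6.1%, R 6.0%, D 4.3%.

Step 1: Observed frequency of 'Y' is 9.2%.
Step 2: Compute distances to each reference frequency and sort:
  T (9.1%): difference = 0.1% <-- BEST
  A (8.2%): difference = 1.0% <-- RUNNER-UP
  O (7.5%): difference = 1.7%
  I (7.0%): difference = 2.2%
  N (6.7%): difference = 2.5%
Step 3: Most likely is 'T' (9.1%, diff 0.1%); second most likely is 'A' (8.2%, diff 1.0%).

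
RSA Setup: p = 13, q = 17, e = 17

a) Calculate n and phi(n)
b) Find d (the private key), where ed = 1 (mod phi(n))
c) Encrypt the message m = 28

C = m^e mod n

Step 1: n = 13 * 17 = 221.
Step 2: phi(n) = (13-1)(17-1) = 12 * 16 = 192.
Step 3: Find d = 17^(-1) mod 192 = 113.
  Verify: 17 * 113 = 1921 = 1 (mod 192).
Step 4: C = 28^17 mod 221 = 45.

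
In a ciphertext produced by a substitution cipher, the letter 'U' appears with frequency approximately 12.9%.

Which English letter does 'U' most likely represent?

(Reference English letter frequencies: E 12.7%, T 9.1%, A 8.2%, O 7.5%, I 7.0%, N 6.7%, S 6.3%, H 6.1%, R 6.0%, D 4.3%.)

Step 1: The observed frequency is 12.9%.
Step 2: Compare with English frequencies:
  E: 12.7% (difference: 0.2%) <-- closest
  T: 9.1% (difference: 3.8%)
  A: 8.2% (difference: 4.7%)
  O: 7.5% (difference: 5.4%)
  I: 7.0% (difference: 5.9%)
  N: 6.7% (difference: 6.2%)
  S: 6.3% (difference: 6.6%)
  H: 6.1% (difference: 6.8%)
  R: 6.0% (difference: 6.9%)
  D: 4.3% (difference: 8.6%)
Step 3: 'U' most likely represents 'E' (frequency 12.7%).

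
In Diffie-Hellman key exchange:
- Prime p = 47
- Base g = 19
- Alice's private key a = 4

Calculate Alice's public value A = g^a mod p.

Step 1: A = g^a mod p = 19^4 mod 47.
  19^1 mod 47 = 19
  19^2 mod 47 = (19 * 19) mod 47 = 32
  19^3 mod 47 = (32 * 19) mod 47 = 44
  19^4 mod 47 = (44 * 19) mod 47 = 37
Result: A = 37.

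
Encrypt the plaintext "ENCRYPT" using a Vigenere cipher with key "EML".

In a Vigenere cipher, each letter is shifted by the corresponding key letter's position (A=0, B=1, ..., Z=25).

Step 1: Repeat key to match plaintext length:
  Plaintext: ENCRYPT
  Key:       EMLEMLE
Step 2: Encrypt each letter:
  E(4) + E(4) = (4+4) mod 26 = 8 = I
  N(13) + M(12) = (13+12) mod 26 = 25 = Z
  C(2) + L(11) = (2+11) mod 26 = 13 = N
  R(17) + E(4) = (17+4) mod 26 = 21 = V
  Y(24) + M(12) = (24+12) mod 26 = 10 = K
  P(15) + L(11) = (15+11) mod 26 = 0 = A
  T(19) + E(4) = (19+4) mod 26 = 23 = X
Ciphertext: IZNVKAX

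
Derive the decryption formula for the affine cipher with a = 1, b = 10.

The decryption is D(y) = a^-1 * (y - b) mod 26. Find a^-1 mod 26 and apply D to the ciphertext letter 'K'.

Step 1: Find a^-1, the modular inverse of 1 mod 26.
Step 2: We need 1 * a^-1 = 1 (mod 26).
Step 3: 1 * 1 = 1 = 0 * 26 + 1, so a^-1 = 1.
Step 4: D(y) = 1(y - 10) mod 26.
Step 5: Apply to 'K' (y = 10): D(10) = 1 * (10 - 10) mod 26 = 1 * 0 mod 26 = 0 -> 'A'.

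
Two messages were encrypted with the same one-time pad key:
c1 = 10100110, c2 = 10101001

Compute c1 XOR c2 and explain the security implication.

Step 1: c1 XOR c2 = (m1 XOR k) XOR (m2 XOR k).
Step 2: By XOR associativity/commutativity: = m1 XOR m2 XOR k XOR k = m1 XOR m2.
Step 3: 10100110 XOR 10101001 = 00001111 = 15.
Step 4: The key cancels out! An attacker learns m1 XOR m2 = 15, revealing the relationship between plaintexts.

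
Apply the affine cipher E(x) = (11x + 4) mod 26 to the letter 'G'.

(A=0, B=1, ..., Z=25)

Step 1: Convert 'G' to number: x = 6.
Step 2: E(6) = (11 * 6 + 4) mod 26 = 70 mod 26 = 18.
Step 3: Convert 18 back to letter: S.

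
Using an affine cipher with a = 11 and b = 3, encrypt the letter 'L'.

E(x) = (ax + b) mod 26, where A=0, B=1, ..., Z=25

Step 1: Convert 'L' to number: x = 11.
Step 2: E(11) = (11 * 11 + 3) mod 26 = 124 mod 26 = 20.
Step 3: Convert 20 back to letter: U.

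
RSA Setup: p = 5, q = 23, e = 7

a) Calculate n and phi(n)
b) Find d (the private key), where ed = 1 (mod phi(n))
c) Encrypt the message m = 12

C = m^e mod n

Step 1: n = 5 * 23 = 115.
Step 2: phi(n) = (5-1)(23-1) = 4 * 22 = 88.
Step 3: Find d = 7^(-1) mod 88 = 63.
  Verify: 7 * 63 = 441 = 1 (mod 88).
Step 4: C = 12^7 mod 115 = 108.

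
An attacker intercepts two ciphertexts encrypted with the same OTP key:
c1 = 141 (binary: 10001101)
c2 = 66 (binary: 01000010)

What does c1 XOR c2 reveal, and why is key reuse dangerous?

Step 1: c1 XOR c2 = (m1 XOR k) XOR (m2 XOR k).
Step 2: By XOR associativity/commutativity: = m1 XOR m2 XOR k XOR k = m1 XOR m2.
Step 3: 10001101 XOR 01000010 = 11001111 = 207.
Step 4: The key cancels out! An attacker learns m1 XOR m2 = 207, revealing the relationship between plaintexts.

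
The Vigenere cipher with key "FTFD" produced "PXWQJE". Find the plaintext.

Step 1: Extend key: FTFDFT
Step 2: Decrypt each letter (c - k) mod 26:
  P(15) - F(5) = (15-5) mod 26 = 10 = K
  X(23) - T(19) = (23-19) mod 26 = 4 = E
  W(22) - F(5) = (22-5) mod 26 = 17 = R
  Q(16) - D(3) = (16-3) mod 26 = 13 = N
  J(9) - F(5) = (9-5) mod 26 = 4 = E
  E(4) - T(19) = (4-19) mod 26 = 11 = L
Plaintext: KERNEL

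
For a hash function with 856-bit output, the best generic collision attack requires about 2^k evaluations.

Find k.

Step 1: The hash has a 856-bit output.
Step 2: Collision resistance means it should be infeasible to find any x != y with h(x) = h(y).
By the birthday bound, a generic collision search succeeds after about sqrt(2^856) = 2^(856/2) = 2^428 evaluations.
Step 3: Security level = 428 bits.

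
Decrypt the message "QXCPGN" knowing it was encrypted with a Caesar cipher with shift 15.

Step 1: Reverse the shift by subtracting 15 from each letter position.
  Q (position 16) -> position (16-15) mod 26 = 1 -> B
  X (position 23) -> position (23-15) mod 26 = 8 -> I
  C (position 2) -> position (2-15) mod 26 = 13 -> N
  P (position 15) -> position (15-15) mod 26 = 0 -> A
  G (position 6) -> position (6-15) mod 26 = 17 -> R
  N (position 13) -> position (13-15) mod 26 = 24 -> Y
Decrypted message: BINARY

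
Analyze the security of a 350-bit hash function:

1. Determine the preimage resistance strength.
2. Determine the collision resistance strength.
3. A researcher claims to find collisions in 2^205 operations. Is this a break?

Step 1: Preimage resistance requires brute-force of 2^350 operations.
Step 2: Collision resistance (birthday bound) = 2^(350/2) = 2^175.
Step 3: The claimed attack costs 2^205 operations.
Step 4: Since 2^205 >= 2^175, the claimed attack is no faster than the generic birthday attack, so this does not break collision resistance.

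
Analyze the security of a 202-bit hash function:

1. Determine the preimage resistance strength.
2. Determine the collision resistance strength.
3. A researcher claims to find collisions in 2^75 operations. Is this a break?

Step 1: Preimage resistance requires brute-force of 2^202 operations.
Step 2: Collision resistance (birthday bound) = 2^(202/2) = 2^101.
Step 3: The claimed attack costs 2^75 operations.
Step 4: Since 2^75 < 2^101, the claimed attack beats the generic birthday bound, so collision resistance is broken.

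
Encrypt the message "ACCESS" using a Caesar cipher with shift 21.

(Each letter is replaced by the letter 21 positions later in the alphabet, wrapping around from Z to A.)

Step 1: For each letter, shift forward by 21 positions (mod 26).
  A (position 0) -> position (0+21) mod 26 = 21 -> V
  C (position 2) -> position (2+21) mod 26 = 23 -> X
  C (position 2) -> position (2+21) mod 26 = 23 -> X
  E (position 4) -> position (4+21) mod 26 = 25 -> Z
  S (position 18) -> position (18+21) mod 26 = 13 -> N
  S (position 18) -> position (18+21) mod 26 = 13 -> N
Result: VXXZNN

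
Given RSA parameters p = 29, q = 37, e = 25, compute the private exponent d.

Step 1: n = 29 * 37 = 1073.
Step 2: phi(n) = 28 * 36 = 1008.
Step 3: Find d such that 25 * d = 1 (mod 1008).
Step 4: d = 25^(-1) mod 1008 = 121.
Verification: 25 * 121 = 3025 = 3 * 1008 + 1.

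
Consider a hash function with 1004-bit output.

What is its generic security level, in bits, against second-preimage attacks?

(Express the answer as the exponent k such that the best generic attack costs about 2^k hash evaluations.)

Step 1: The hash has a 1004-bit output.
Step 2: Second-preimage resistance means: given a specific input x, it should be infeasible to find a different y with h(y) = h(x).
With a 1004-bit output, a generic search for a second preimage costs about 2^1004 evaluations (each trial matches the fixed target with probability 2^-1004).
Step 3: Security level = 1004 bits.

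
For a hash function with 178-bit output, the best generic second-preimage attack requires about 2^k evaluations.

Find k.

Step 1: The hash has a 178-bit output.
Step 2: Second-preimage resistance means: given a specific input x, it should be infeasible to find a different y with h(y) = h(x).
With a 178-bit output, a generic search for a second preimage costs about 2^178 evaluations (each trial matches the fixed target with probability 2^-178).
Step 3: Security level = 178 bits.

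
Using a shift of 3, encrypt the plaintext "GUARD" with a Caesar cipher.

Step 1: For each letter, shift forward by 3 positions (mod 26).
  G (position 6) -> position (6+3) mod 26 = 9 -> J
  U (position 20) -> position (20+3) mod 26 = 23 -> X
  A (position 0) -> position (0+3) mod 26 = 3 -> D
  R (position 17) -> position (17+3) mod 26 = 20 -> U
  D (position 3) -> position (3+3) mod 26 = 6 -> G
Result: JXDUG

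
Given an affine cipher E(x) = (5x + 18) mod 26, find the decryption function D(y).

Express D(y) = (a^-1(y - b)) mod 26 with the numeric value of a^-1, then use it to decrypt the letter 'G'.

Step 1: Find a^-1, the modular inverse of 5 mod 26.
Step 2: We need 5 * a^-1 = 1 (mod 26).
Step 3: 5 * 21 = 105 = 4 * 26 + 1, so a^-1 = 21.
Step 4: D(y) = 21(y - 18) mod 26.
Step 5: Apply to 'G' (y = 6): D(6) = 21 * (6 - 18) mod 26 = 21 * -12 mod 26 = 8 -> 'I'.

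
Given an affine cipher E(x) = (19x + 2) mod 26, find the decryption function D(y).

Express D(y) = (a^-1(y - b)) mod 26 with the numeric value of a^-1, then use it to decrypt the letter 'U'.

Step 1: Find a^-1, the modular inverse of 19 mod 26.
Step 2: We need 19 * a^-1 = 1 (mod 26).
Step 3: 19 * 11 = 209 = 8 * 26 + 1, so a^-1 = 11.
Step 4: D(y) = 11(y - 2) mod 26.
Step 5: Apply to 'U' (y = 20): D(20) = 11 * (20 - 2) mod 26 = 11 * 18 mod 26 = 16 -> 'Q'.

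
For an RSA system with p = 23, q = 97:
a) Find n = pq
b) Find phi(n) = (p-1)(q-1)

Step 1: n = p * q = 23 * 97 = 2231.
Step 2: phi(n) = (p-1)(q-1) = 22 * 96 = 2112.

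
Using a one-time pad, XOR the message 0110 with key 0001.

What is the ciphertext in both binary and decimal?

Step 1: Write out the XOR operation bit by bit:
  Message: 0110
  Key:     0001
  XOR:     0111
Step 2: Convert to decimal: 0111 = 7.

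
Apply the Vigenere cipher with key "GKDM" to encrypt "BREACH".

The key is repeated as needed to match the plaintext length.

Step 1: Repeat key to match plaintext length:
  Plaintext: BREACH
  Key:       GKDMGK
Step 2: Encrypt each letter:
  B(1) + G(6) = (1+6) mod 26 = 7 = H
  R(17) + K(10) = (17+10) mod 26 = 1 = B
  E(4) + D(3) = (4+3) mod 26 = 7 = H
  A(0) + M(12) = (0+12) mod 26 = 12 = M
  C(2) + G(6) = (2+6) mod 26 = 8 = I
  H(7) + K(10) = (7+10) mod 26 = 17 = R
Ciphertext: HBHMIR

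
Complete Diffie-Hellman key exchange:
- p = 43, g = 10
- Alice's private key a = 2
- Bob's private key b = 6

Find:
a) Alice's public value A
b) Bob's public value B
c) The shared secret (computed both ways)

Step 1: A = g^a mod p = 10^2 mod 43 = 14.
Step 2: B = g^b mod p = 10^6 mod 43 = 35.
Step 3: Alice computes s = B^a mod p = 35^2 mod 43 = 21.
Step 4: Bob computes s = A^b mod p = 14^6 mod 43 = 21.
Both sides agree: shared secret = 21.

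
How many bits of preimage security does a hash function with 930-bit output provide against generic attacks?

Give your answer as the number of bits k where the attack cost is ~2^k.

Step 1: The hash has a 930-bit output.
Step 2: Preimage resistance means: given a digest h(x), it should be infeasible to find any input that hashes to it.
With a 930-bit output there are 2^930 possible digests, so a generic brute-force preimage search costs about 2^930 evaluations.
Step 3: Security level = 930 bits.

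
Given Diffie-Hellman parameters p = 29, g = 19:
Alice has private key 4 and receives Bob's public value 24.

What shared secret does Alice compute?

Step 1: s = B^a mod p = 24^4 mod 29.
  24^1 mod 29 = 24
  24^2 mod 29 = (24 * 24) mod 29 = 25
  24^3 mod 29 = (25 * 24) mod 29 = 20
  24^4 mod 29 = (20 * 24) mod 29 = 16
Result: shared secret = 16.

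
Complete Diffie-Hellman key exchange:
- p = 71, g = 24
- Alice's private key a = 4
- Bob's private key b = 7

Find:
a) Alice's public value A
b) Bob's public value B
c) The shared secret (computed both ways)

Step 1: A = g^a mod p = 24^4 mod 71 = 64.
Step 2: B = g^b mod p = 24^7 mod 71 = 5.
Step 3: Alice computes s = B^a mod p = 5^4 mod 71 = 57.
Step 4: Bob computes s = A^b mod p = 64^7 mod 71 = 57.
Both sides agree: shared secret = 57.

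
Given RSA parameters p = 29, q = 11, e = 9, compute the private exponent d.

Step 1: n = 29 * 11 = 319.
Step 2: phi(n) = 28 * 10 = 280.
Step 3: Find d such that 9 * d = 1 (mod 280).
Step 4: d = 9^(-1) mod 280 = 249.
Verification: 9 * 249 = 2241 = 8 * 280 + 1.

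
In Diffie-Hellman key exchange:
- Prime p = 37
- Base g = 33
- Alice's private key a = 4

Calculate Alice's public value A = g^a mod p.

Step 1: A = g^a mod p = 33^4 mod 37.
  33^1 mod 37 = 33
  33^2 mod 37 = (33 * 33) mod 37 = 16
  33^3 mod 37 = (16 * 33) mod 37 = 10
  33^4 mod 37 = (10 * 33) mod 37 = 34
Result: A = 34.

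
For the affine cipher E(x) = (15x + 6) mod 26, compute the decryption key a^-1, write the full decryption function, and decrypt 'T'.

Step 1: Find a^-1, the modular inverse of 15 mod 26.
Step 2: We need 15 * a^-1 = 1 (mod 26).
Step 3: 15 * 7 = 105 = 4 * 26 + 1, so a^-1 = 7.
Step 4: D(y) = 7(y - 6) mod 26.
Step 5: Apply to 'T' (y = 19): D(19) = 7 * (19 - 6) mod 26 = 7 * 13 mod 26 = 13 -> 'N'.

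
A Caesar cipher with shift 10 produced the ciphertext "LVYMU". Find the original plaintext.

Step 1: Reverse the shift by subtracting 10 from each letter position.
  L (position 11) -> position (11-10) mod 26 = 1 -> B
  V (position 21) -> position (21-10) mod 26 = 11 -> L
  Y (position 24) -> position (24-10) mod 26 = 14 -> O
  M (position 12) -> position (12-10) mod 26 = 2 -> C
  U (position 20) -> position (20-10) mod 26 = 10 -> K
Decrypted message: BLOCK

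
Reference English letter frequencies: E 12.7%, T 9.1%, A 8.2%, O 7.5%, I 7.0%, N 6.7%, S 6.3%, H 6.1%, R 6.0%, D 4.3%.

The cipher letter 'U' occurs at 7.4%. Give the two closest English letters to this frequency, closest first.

Step 1: Observed frequency of 'U' is 7.4%.
Step 2: Compute distances to each reference frequency and sort:
  O (7.5%): difference = 0.1% <-- BEST
  I (7.0%): difference = 0.4% <-- RUNNER-UP
  N (6.7%): difference = 0.7%
  A (8.2%): difference = 0.8%
  S (6.3%): difference = 1.1%
Step 3: Most likely is 'O' (7.5%, diff 0.1%); second most likely is 'I' (7.0%, diff 0.4%).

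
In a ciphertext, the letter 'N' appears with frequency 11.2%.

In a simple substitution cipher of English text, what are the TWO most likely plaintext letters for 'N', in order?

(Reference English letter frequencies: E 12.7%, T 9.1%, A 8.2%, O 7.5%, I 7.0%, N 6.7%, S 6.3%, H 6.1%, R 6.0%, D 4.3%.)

Step 1: Observed frequency of 'N' is 11.2%.
Step 2: Compute distances to each reference frequency and sort:
  E (12.7%): difference = 1.5% <-- BEST
  T (9.1%): difference = 2.1% <-- RUNNER-UP
  A (8.2%): difference = 3.0%
  O (7.5%): difference = 3.7%
  I (7.0%): difference = 4.2%
Step 3: Most likely is 'E' (12.7%, diff 1.5%); second most likely is 'T' (9.1%, diff 2.1%).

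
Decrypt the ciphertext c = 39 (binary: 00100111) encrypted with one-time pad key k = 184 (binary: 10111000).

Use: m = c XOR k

Step 1: XOR ciphertext with key:
  Ciphertext: 00100111
  Key:        10111000
  XOR:        10011111
Step 2: Plaintext = 10011111 = 159 in decimal.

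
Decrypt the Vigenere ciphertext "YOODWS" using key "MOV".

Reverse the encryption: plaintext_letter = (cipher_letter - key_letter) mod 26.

Step 1: Extend key: MOVMOV
Step 2: Decrypt each letter (c - k) mod 26:
  Y(24) - M(12) = (24-12) mod 26 = 12 = M
  O(14) - O(14) = (14-14) mod 26 = 0 = A
  O(14) - V(21) = (14-21) mod 26 = 19 = T
  D(3) - M(12) = (3-12) mod 26 = 17 = R
  W(22) - O(14) = (22-14) mod 26 = 8 = I
  S(18) - V(21) = (18-21) mod 26 = 23 = X
Plaintext: MATRIX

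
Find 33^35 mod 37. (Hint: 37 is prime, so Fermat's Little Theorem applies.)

Step 1: Since 37 is prime, by Fermat's Little Theorem: 33^36 = 1 (mod 37).
Step 2: Reduce exponent: 35 mod 36 = 35.
Step 3: So 33^35 = 33^35 (mod 37).
Step 4: 33^35 mod 37 = 9.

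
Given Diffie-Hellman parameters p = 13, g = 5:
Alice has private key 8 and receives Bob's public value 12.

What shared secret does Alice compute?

Step 1: s = B^a mod p = 12^8 mod 13.
  12^1 mod 13 = 12
  12^2 mod 13 = (12 * 12) mod 13 = 1
  12^3 mod 13 = (1 * 12) mod 13 = 12
  12^4 mod 13 = (12 * 12) mod 13 = 1
  12^5 mod 13 = (1 * 12) mod 13 = 12
  12^6 mod 13 = (12 * 12) mod 13 = 1
  12^7 mod 13 = (1 * 12) mod 13 = 12
  12^8 mod 13 = (12 * 12) mod 13 = 1
Result: shared secret = 1.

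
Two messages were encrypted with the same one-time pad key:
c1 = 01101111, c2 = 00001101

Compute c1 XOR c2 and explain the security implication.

Step 1: c1 XOR c2 = (m1 XOR k) XOR (m2 XOR k).
Step 2: By XOR associativity/commutativity: = m1 XOR m2 XOR k XOR k = m1 XOR m2.
Step 3: 01101111 XOR 00001101 = 01100010 = 98.
Step 4: The key cancels out! An attacker learns m1 XOR m2 = 98, revealing the relationship between plaintexts.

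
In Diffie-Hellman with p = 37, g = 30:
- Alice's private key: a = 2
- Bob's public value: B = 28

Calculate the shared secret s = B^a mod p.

Step 1: s = B^a mod p = 28^2 mod 37.
  28^1 mod 37 = 28
  28^2 mod 37 = (28 * 28) mod 37 = 7
Result: shared secret = 7.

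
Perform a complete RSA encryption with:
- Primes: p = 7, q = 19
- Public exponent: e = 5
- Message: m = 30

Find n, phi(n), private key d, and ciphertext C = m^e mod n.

Step 1: n = 7 * 19 = 133.
Step 2: phi(n) = (7-1)(19-1) = 6 * 18 = 108.
Step 3: Find d = 5^(-1) mod 108 = 65.
  Verify: 5 * 65 = 325 = 1 (mod 108).
Step 4: C = 30^5 mod 133 = 102.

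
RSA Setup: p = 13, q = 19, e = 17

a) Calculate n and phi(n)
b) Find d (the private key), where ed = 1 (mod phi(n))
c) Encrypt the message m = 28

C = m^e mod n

Step 1: n = 13 * 19 = 247.
Step 2: phi(n) = (13-1)(19-1) = 12 * 18 = 216.
Step 3: Find d = 17^(-1) mod 216 = 89.
  Verify: 17 * 89 = 1513 = 1 (mod 216).
Step 4: C = 28^17 mod 247 = 188.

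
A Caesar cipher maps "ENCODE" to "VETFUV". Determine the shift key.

Step 1: Compare first letters: E (position 4) -> V (position 21).
Step 2: Shift = (21 - 4) mod 26 = 17.
The shift value is 17.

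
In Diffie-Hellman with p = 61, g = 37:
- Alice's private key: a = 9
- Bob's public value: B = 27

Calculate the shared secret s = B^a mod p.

Step 1: s = B^a mod p = 27^9 mod 61.
  27^1 mod 61 = 27
  27^2 mod 61 = (27 * 27) mod 61 = 58
  27^3 mod 61 = (58 * 27) mod 61 = 41
  27^4 mod 61 = (41 * 27) mod 61 = 9
  27^5 mod 61 = (9 * 27) mod 61 = 60
  27^6 mod 61 = (60 * 27) mod 61 = 34
  27^7 mod 61 = (34 * 27) mod 61 = 3
  27^8 mod 61 = (3 * 27) mod 61 = 20
  27^9 mod 61 = (20 * 27) mod 61 = 52
Result: shared secret = 52.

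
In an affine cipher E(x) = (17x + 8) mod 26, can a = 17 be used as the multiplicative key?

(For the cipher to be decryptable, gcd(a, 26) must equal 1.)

Step 1: Compute gcd(17, 26).
Step 2: gcd(17, 26) = 1.
Since gcd = 1, 17 is coprime with 26, so it is a valid key.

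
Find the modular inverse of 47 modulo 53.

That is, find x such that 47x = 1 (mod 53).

Step 1: We need x such that 47 * x = 1 (mod 53).
Step 2: Using the extended Euclidean algorithm or trial:
  47 * 44 = 2068 = 39 * 53 + 1.
Step 3: Since 2068 mod 53 = 1, the inverse is x = 44.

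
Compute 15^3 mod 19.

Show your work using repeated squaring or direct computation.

Step 1: Compute 15^3 mod 19 step by step, reducing modulo 19 at each step.
  15^1 mod 19 = 15
  15^2 mod 19 = (15 * 15) mod 19 = 16
  15^3 mod 19 = (16 * 15) mod 19 = 12
Step 2: Result = 12.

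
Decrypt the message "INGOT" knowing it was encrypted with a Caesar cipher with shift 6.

Step 1: Reverse the shift by subtracting 6 from each letter position.
  I (position 8) -> position (8-6) mod 26 = 2 -> C
  N (position 13) -> position (13-6) mod 26 = 7 -> H
  G (position 6) -> position (6-6) mod 26 = 0 -> A
  O (position 14) -> position (14-6) mod 26 = 8 -> I
  T (position 19) -> position (19-6) mod 26 = 13 -> N
Decrypted message: CHAIN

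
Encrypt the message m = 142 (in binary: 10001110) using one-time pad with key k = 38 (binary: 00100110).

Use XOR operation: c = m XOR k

Step 1: Write out the XOR operation bit by bit:
  Message: 10001110
  Key:     00100110
  XOR:     10101000
Step 2: Convert to decimal: 10101000 = 168.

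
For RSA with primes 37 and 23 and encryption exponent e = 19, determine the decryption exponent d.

Step 1: n = 37 * 23 = 851.
Step 2: phi(n) = 36 * 22 = 792.
Step 3: Find d such that 19 * d = 1 (mod 792).
Step 4: d = 19^(-1) mod 792 = 667.
Verification: 19 * 667 = 12673 = 16 * 792 + 1.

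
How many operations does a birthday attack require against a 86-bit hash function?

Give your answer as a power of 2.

Step 1: The birthday paradox gives collision probability ~50% after sqrt(2^n) = 2^(n/2) hashes.
Step 2: For 86-bit output: 2^(86/2) = 2^43.
Step 3: Approximately 2^43 hash computations needed.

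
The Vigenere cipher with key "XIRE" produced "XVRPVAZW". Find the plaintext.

Step 1: Extend key: XIREXIRE
Step 2: Decrypt each letter (c - k) mod 26:
  X(23) - X(23) = (23-23) mod 26 = 0 = A
  V(21) - I(8) = (21-8) mod 26 = 13 = N
  R(17) - R(17) = (17-17) mod 26 = 0 = A
  P(15) - E(4) = (15-4) mod 26 = 11 = L
  V(21) - X(23) = (21-23) mod 26 = 24 = Y
  A(0) - I(8) = (0-8) mod 26 = 18 = S
  Z(25) - R(17) = (25-17) mod 26 = 8 = I
  W(22) - E(4) = (22-4) mod 26 = 18 = S
Plaintext: ANALYSIS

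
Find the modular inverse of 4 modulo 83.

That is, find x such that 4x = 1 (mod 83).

Step 1: We need x such that 4 * x = 1 (mod 83).
Step 2: Using the extended Euclidean algorithm or trial:
  4 * 21 = 84 = 1 * 83 + 1.
Step 3: Since 84 mod 83 = 1, the inverse is x = 21.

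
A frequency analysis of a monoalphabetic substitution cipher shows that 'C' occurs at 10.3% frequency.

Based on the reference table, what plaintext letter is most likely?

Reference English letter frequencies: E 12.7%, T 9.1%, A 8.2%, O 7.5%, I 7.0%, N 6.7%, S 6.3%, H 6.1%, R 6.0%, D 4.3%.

Step 1: The observed frequency is 10.3%.
Step 2: Compare with English frequencies:
  E: 12.7% (difference: 2.4%)
  T: 9.1% (difference: 1.2%) <-- closest
  A: 8.2% (difference: 2.1%)
  O: 7.5% (difference: 2.8%)
  I: 7.0% (difference: 3.3%)
  N: 6.7% (difference: 3.6%)
  S: 6.3% (difference: 4.0%)
  H: 6.1% (difference: 4.2%)
  R: 6.0% (difference: 4.3%)
  D: 4.3% (difference: 6.0%)
Step 3: 'C' most likely represents 'T' (frequency 9.1%).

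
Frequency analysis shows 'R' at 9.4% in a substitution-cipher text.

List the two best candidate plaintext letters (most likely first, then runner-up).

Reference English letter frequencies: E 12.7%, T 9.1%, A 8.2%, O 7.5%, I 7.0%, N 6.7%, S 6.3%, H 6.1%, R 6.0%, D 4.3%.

Step 1: Observed frequency of 'R' is 9.4%.
Step 2: Compute distances to each reference frequency and sort:
  T (9.1%): difference = 0.3% <-- BEST
  A (8.2%): difference = 1.2% <-- RUNNER-UP
  O (7.5%): difference = 1.9%
  I (7.0%): difference = 2.4%
  N (6.7%): difference = 2.7%
Step 3: Most likely is 'T' (9.1%, diff 0.3%); second most likely is 'A' (8.2%, diff 1.2%).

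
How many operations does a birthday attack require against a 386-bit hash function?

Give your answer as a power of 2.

Step 1: The birthday paradox gives collision probability ~50% after sqrt(2^n) = 2^(n/2) hashes.
Step 2: For 386-bit output: 2^(386/2) = 2^193.
Step 3: Approximately 2^193 hash computations needed.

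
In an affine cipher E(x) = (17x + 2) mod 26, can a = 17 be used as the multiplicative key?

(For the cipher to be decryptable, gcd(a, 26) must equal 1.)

Step 1: Compute gcd(17, 26).
Step 2: gcd(17, 26) = 1.
Since gcd = 1, 17 is coprime with 26, so it is a valid key.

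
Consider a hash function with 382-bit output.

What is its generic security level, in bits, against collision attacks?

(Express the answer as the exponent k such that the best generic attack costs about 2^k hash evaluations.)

Step 1: The hash has a 382-bit output.
Step 2: Collision resistance means it should be infeasible to find any x != y with h(x) = h(y).
By the birthday bound, a generic collision search succeeds after about sqrt(2^382) = 2^(382/2) = 2^191 evaluations.
Step 3: Security level = 191 bits.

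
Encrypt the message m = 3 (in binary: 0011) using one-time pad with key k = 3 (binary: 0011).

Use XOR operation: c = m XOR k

Step 1: Write out the XOR operation bit by bit:
  Message: 0011
  Key:     0011
  XOR:     0000
Step 2: Convert to decimal: 0000 = 0.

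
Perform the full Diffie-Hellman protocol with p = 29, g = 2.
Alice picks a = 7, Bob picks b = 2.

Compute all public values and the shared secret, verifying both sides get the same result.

Step 1: A = g^a mod p = 2^7 mod 29 = 12.
Step 2: B = g^b mod p = 2^2 mod 29 = 4.
Step 3: Alice computes s = B^a mod p = 4^7 mod 29 = 28.
Step 4: Bob computes s = A^b mod p = 12^2 mod 29 = 28.
Both sides agree: shared secret = 28.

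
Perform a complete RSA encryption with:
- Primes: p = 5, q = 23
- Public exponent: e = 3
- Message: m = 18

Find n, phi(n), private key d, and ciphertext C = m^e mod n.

Step 1: n = 5 * 23 = 115.
Step 2: phi(n) = (5-1)(23-1) = 4 * 22 = 88.
Step 3: Find d = 3^(-1) mod 88 = 59.
  Verify: 3 * 59 = 177 = 1 (mod 88).
Step 4: C = 18^3 mod 115 = 82.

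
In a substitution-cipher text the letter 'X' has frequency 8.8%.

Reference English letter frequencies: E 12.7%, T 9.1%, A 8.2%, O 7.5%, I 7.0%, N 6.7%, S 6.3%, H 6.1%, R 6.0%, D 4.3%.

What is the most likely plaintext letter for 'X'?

Step 1: The observed frequency is 8.8%.
Step 2: Compare with English frequencies:
  E: 12.7% (difference: 3.9%)
  T: 9.1% (difference: 0.3%) <-- closest
  A: 8.2% (difference: 0.6%)
  O: 7.5% (difference: 1.3%)
  I: 7.0% (difference: 1.8%)
  N: 6.7% (difference: 2.1%)
  S: 6.3% (difference: 2.5%)
  H: 6.1% (difference: 2.7%)
  R: 6.0% (difference: 2.8%)
  D: 4.3% (difference: 4.5%)
Step 3: 'X' most likely represents 'T' (frequency 9.1%).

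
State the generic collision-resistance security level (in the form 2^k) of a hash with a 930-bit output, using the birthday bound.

Step 1: The birthday paradox gives collision probability ~50% after sqrt(2^n) = 2^(n/2) hashes.
Step 2: For 930-bit output: 2^(930/2) = 2^465.
Step 3: Approximately 2^465 hash computations needed.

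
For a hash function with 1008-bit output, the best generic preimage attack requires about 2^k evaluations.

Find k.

Step 1: The hash has a 1008-bit output.
Step 2: Preimage resistance means: given a digest h(x), it should be infeasible to find any input that hashes to it.
With a 1008-bit output there are 2^1008 possible digests, so a generic brute-force preimage search costs about 2^1008 evaluations.
Step 3: Security level = 1008 bits.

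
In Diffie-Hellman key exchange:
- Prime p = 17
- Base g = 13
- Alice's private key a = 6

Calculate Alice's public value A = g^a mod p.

Step 1: A = g^a mod p = 13^6 mod 17.
  13^1 mod 17 = 13
  13^2 mod 17 = (13 * 13) mod 17 = 16
  13^3 mod 17 = (16 * 13) mod 17 = 4
  13^4 mod 17 = (4 * 13) mod 17 = 1
  13^5 mod 17 = (1 * 13) mod 17 = 13
  13^6 mod 17 = (13 * 13) mod 17 = 16
Result: A = 16.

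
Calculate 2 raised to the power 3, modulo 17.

Step 1: Compute 2^3 mod 17 step by step, reducing modulo 17 at each step.
  2^1 mod 17 = 2
  2^2 mod 17 = (2 * 2) mod 17 = 4
  2^3 mod 17 = (4 * 2) mod 17 = 8
Step 2: Result = 8.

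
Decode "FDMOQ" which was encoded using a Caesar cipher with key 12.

Step 1: Reverse the shift by subtracting 12 from each letter position.
  F (position 5) -> position (5-12) mod 26 = 19 -> T
  D (position 3) -> position (3-12) mod 26 = 17 -> R
  M (position 12) -> position (12-12) mod 26 = 0 -> A
  O (position 14) -> position (14-12) mod 26 = 2 -> C
  Q (position 16) -> position (16-12) mod 26 = 4 -> E
Decrypted message: TRACE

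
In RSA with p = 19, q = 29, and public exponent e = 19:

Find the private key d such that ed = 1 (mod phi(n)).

Step 1: n = 19 * 29 = 551.
Step 2: phi(n) = 18 * 28 = 504.
Step 3: Find d such that 19 * d = 1 (mod 504).
Step 4: d = 19^(-1) mod 504 = 451.
Verification: 19 * 451 = 8569 = 17 * 504 + 1.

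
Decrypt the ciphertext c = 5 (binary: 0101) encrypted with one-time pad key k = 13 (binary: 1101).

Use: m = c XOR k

Step 1: XOR ciphertext with key:
  Ciphertext: 0101
  Key:        1101
  XOR:        1000
Step 2: Plaintext = 1000 = 8 in decimal.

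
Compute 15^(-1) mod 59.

Step 1: We need x such that 15 * x = 1 (mod 59).
Step 2: Using the extended Euclidean algorithm or trial:
  15 * 4 = 60 = 1 * 59 + 1.
Step 3: Since 60 mod 59 = 1, the inverse is x = 4.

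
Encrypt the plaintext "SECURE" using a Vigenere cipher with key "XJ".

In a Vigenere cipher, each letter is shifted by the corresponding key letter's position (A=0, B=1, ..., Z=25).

Step 1: Repeat key to match plaintext length:
  Plaintext: SECURE
  Key:       XJXJXJ
Step 2: Encrypt each letter:
  S(18) + X(23) = (18+23) mod 26 = 15 = P
  E(4) + J(9) = (4+9) mod 26 = 13 = N
  C(2) + X(23) = (2+23) mod 26 = 25 = Z
  U(20) + J(9) = (20+9) mod 26 = 3 = D
  R(17) + X(23) = (17+23) mod 26 = 14 = O
  E(4) + J(9) = (4+9) mod 26 = 13 = N
Ciphertext: PNZDON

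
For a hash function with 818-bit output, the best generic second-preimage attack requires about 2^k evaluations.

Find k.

Step 1: The hash has a 818-bit output.
Step 2: Second-preimage resistance means: given a specific input x, it should be infeasible to find a different y with h(y) = h(x).
With a 818-bit output, a generic search for a second preimage costs about 2^818 evaluations (each trial matches the fixed target with probability 2^-818).
Step 3: Security level = 818 bits.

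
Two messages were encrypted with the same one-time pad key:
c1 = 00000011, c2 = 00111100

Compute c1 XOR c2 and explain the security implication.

Step 1: c1 XOR c2 = (m1 XOR k) XOR (m2 XOR k).
Step 2: By XOR associativity/commutativity: = m1 XOR m2 XOR k XOR k = m1 XOR m2.
Step 3: 00000011 XOR 00111100 = 00111111 = 63.
Step 4: The key cancels out! An attacker learns m1 XOR m2 = 63, revealing the relationship between plaintexts.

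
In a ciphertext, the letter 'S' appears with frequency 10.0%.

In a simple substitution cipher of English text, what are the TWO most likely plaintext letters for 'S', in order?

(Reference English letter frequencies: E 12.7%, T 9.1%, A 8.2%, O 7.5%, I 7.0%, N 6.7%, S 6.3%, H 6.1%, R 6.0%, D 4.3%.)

Step 1: Observed frequency of 'S' is 10.0%.
Step 2: Compute distances to each reference frequency and sort:
  T (9.1%): difference = 0.9% <-- BEST
  A (8.2%): difference = 1.8% <-- RUNNER-UP
  O (7.5%): difference = 2.5%
  E (12.7%): difference = 2.7%
  I (7.0%): difference = 3.0%
Step 3: Most likely is 'T' (9.1%, diff 0.9%); second most likely is 'A' (8.2%, diff 1.8%).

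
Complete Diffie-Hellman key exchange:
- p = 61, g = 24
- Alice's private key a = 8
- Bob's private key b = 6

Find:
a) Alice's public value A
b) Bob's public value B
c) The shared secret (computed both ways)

Step 1: A = g^a mod p = 24^8 mod 61 = 9.
Step 2: B = g^b mod p = 24^6 mod 61 = 41.
Step 3: Alice computes s = B^a mod p = 41^8 mod 61 = 9.
Step 4: Bob computes s = A^b mod p = 9^6 mod 61 = 9.
Both sides agree: shared secret = 9.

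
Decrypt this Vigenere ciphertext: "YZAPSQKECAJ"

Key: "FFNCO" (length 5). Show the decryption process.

Step 1: Key 'FFNCO' has length 5. Extended key: FFNCOFFNCOF
Step 2: Decrypt each position:
  Y(24) - F(5) = 19 = T
  Z(25) - F(5) = 20 = U
  A(0) - N(13) = 13 = N
  P(15) - C(2) = 13 = N
  S(18) - O(14) = 4 = E
  Q(16) - F(5) = 11 = L
  K(10) - F(5) = 5 = F
  E(4) - N(13) = 17 = R
  C(2) - C(2) = 0 = A
  A(0) - O(14) = 12 = M
  J(9) - F(5) = 4 = E
Plaintext: TUNNELFRAME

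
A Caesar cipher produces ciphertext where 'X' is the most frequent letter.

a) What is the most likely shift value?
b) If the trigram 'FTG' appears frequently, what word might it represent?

Step 1: In English, 'E' is the most frequent letter (12.7%).
Step 2: The most frequent ciphertext letter is 'X' (position 23).
Step 3: Shift = (23 - 4) mod 26 = 19.
Step 4: Decrypt 'FTG' by shifting back 19:
  F -> M
  T -> A
  G -> N
Step 5: 'FTG' decrypts to 'MAN'.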